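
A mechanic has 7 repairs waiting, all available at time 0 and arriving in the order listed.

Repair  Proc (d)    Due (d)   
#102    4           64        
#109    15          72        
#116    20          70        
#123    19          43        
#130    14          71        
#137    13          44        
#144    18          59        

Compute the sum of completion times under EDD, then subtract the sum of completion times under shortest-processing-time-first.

72

EDD (increasing due date): #123 #137 #144 #102 #116 #130 #109.
#123: 0→19
#137: 19→32
#144: 32→50
#102: 50→54
#116: 54→74
#130: 74→88
#109: 88→103
Sum = 19+32+50+54+74+88+103 = 420.
SPT (increasing processing time): #102 #137 #130 #109 #144 #123 #116.
#102: 0→4
#137: 4→17
#130: 17→31
#109: 31→46
#144: 46→64
#123: 64→83
#116: 83→103
Sum = 4+17+31+46+64+83+103 = 348.
Difference = 420 − 348 = 72.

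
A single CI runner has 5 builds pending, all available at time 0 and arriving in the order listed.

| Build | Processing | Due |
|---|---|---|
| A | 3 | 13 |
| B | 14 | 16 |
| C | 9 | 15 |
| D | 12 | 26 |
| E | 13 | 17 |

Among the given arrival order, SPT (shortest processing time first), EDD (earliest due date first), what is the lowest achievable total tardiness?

FIFO (arrival order): A B C D E.
A: 0→3, due 13, tardiness 0
B: 3→17, due 16, tardiness 1
C: 17→26, due 15, tardiness 11
D: 26→38, due 26, tardiness 12
E: 38→51, due 17, tardiness 34
Sum = 0+1+11+12+34 = 58.
SPT (increasing processing time): A C D E B.
A: 0→3, due 13, tardiness 0
C: 3→12, due 15, tardiness 0
D: 12→24, due 26, tardiness 0
E: 24→37, due 17, tardiness 20
B: 37→51, due 16, tardiness 35
Sum = 0+0+0+20+35 = 55.
EDD (increasing due date): A C B E D.
A: 0→3, due 13, tardiness 0
C: 3→12, due 15, tardiness 0
B: 12→26, due 16, tardiness 10
E: 26→39, due 17, tardiness 22
D: 39→51, due 26, tardiness 25
Sum = 0+0+10+22+25 = 57.
FIFO 58, SPT 55, EDD 57 → minimum 55.

55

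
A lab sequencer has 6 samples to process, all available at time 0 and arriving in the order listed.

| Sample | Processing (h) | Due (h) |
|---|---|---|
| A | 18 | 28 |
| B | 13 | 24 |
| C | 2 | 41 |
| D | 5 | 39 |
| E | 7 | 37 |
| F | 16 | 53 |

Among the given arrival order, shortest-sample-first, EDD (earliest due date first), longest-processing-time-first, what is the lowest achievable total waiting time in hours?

93

FIFO (arrival order): A B C D E F.
A: waits 0, runs 0→18
B: waits 18, runs 18→31
C: waits 31, runs 31→33
D: waits 33, runs 33→38
E: waits 38, runs 38→45
F: waits 45, runs 45→61
Sum = 0+18+31+33+38+45 = 165.
SPT (increasing processing time): C D E B F A.
C: waits 0, runs 0→2
D: waits 2, runs 2→7
E: waits 7, runs 7→14
B: waits 14, runs 14→27
F: waits 27, runs 27→43
A: waits 43, runs 43→61
Sum = 0+2+7+14+27+43 = 93.
EDD (increasing due date): B A E D C F.
B: waits 0, runs 0→13
A: waits 13, runs 13→31
E: waits 31, runs 31→38
D: waits 38, runs 38→43
C: waits 43, runs 43→45
F: waits 45, runs 45→61
Sum = 0+13+31+38+43+45 = 170.
LPT (decreasing processing time): A F B E D C.
A: waits 0, runs 0→18
F: waits 18, runs 18→34
B: waits 34, runs 34→47
E: waits 47, runs 47→54
D: waits 54, runs 54→59
C: waits 59, runs 59→61
Sum = 0+18+34+47+54+59 = 212.
FIFO 165, SPT 93, EDD 170, LPT 212 → minimum 93.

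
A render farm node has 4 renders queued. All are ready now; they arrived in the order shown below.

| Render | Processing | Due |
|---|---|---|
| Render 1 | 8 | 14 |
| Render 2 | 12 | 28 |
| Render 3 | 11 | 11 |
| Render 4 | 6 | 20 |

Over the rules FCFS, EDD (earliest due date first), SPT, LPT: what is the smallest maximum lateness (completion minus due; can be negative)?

FIFO (arrival order): Render 1 Render 2 Render 3 Render 4.
Render 1: 0→8, due 14, lateness -6
Render 2: 8→20, due 28, lateness -8
Render 3: 20→31, due 11, lateness 20
Render 4: 31→37, due 20, lateness 17
Maximum = 20.
EDD (increasing due date): Render 3 Render 1 Render 4 Render 2.
Render 3: 0→11, due 11, lateness 0
Render 1: 11→19, due 14, lateness 5
Render 4: 19→25, due 20, lateness 5
Render 2: 25→37, due 28, lateness 9
Maximum = 9.
SPT (increasing processing time): Render 4 Render 1 Render 3 Render 2.
Render 4: 0→6, due 20, lateness -14
Render 1: 6→14, due 14, lateness 0
Render 3: 14→25, due 11, lateness 14
Render 2: 25→37, due 28, lateness 9
Maximum = 14.
LPT (decreasing processing time): Render 2 Render 3 Render 1 Render 4.
Render 2: 0→12, due 28, lateness -16
Render 3: 12→23, due 11, lateness 12
Render 1: 23→31, due 14, lateness 17
Render 4: 31→37, due 20, lateness 17
Maximum = 17.
FIFO 20, EDD 9, SPT 14, LPT 17 → minimum 9.

9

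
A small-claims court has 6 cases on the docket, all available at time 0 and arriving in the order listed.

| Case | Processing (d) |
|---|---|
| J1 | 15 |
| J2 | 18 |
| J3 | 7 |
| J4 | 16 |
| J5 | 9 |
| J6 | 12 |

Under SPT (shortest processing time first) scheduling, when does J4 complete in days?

SPT (increasing processing time): J3 J5 J6 J1 J4 J2.
J3: 0→7
J5: 7→16
J6: 16→28
J1: 28→43
J4: 43→59

59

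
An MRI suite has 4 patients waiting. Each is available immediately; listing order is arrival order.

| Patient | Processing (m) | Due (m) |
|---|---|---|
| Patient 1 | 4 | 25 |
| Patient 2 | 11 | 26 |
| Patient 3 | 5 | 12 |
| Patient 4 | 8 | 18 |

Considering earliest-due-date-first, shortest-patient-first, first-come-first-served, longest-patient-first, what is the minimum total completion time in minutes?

EDD (increasing due date): Patient 3 Patient 4 Patient 1 Patient 2.
Patient 3: 0→5
Patient 4: 5→13
Patient 1: 13→17
Patient 2: 17→28
Sum = 5+13+17+28 = 63.
SPT (increasing processing time): Patient 1 Patient 3 Patient 4 Patient 2.
Patient 1: 0→4
Patient 3: 4→9
Patient 4: 9→17
Patient 2: 17→28
Sum = 4+9+17+28 = 58.
FIFO (arrival order): Patient 1 Patient 2 Patient 3 Patient 4.
Patient 1: 0→4
Patient 2: 4→15
Patient 3: 15→20
Patient 4: 20→28
Sum = 4+15+20+28 = 67.
LPT (decreasing processing time): Patient 2 Patient 4 Patient 3 Patient 1.
Patient 2: 0→11
Patient 4: 11→19
Patient 3: 19→24
Patient 1: 24→28
Sum = 11+19+24+28 = 82.
EDD 63, SPT 58, FIFO 67, LPT 82 → minimum 58.

58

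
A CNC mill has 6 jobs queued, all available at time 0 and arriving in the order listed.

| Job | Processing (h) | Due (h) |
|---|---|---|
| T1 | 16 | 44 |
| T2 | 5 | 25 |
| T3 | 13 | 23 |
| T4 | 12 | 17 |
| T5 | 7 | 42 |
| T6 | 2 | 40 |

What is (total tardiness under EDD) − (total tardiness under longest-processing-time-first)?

EDD (increasing due date): T4 T3 T2 T6 T5 T1.
T4: 0→12, due 17, tardiness 0
T3: 12→25, due 23, tardiness 2
T2: 25→30, due 25, tardiness 5
T6: 30→32, due 40, tardiness 0
T5: 32→39, due 42, tardiness 0
T1: 39→55, due 44, tardiness 11
Sum = 0+2+5+0+0+11 = 18.
LPT (decreasing processing time): T1 T3 T4 T5 T2 T6.
T1: 0→16, due 44, tardiness 0
T3: 16→29, due 23, tardiness 6
T4: 29→41, due 17, tardiness 24
T5: 41→48, due 42, tardiness 6
T2: 48→53, due 25, tardiness 28
T6: 53→55, due 40, tardiness 15
Sum = 0+6+24+6+28+15 = 79.
Difference = 18 − 79 = -61.

-61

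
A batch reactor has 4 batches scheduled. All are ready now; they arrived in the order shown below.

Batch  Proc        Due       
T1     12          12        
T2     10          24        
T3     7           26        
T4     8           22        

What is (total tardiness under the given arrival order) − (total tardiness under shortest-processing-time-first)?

-8

FIFO (arrival order): T1 T2 T3 T4.
T1: 0→12, due 12, tardiness 0
T2: 12→22, due 24, tardiness 0
T3: 22→29, due 26, tardiness 3
T4: 29→37, due 22, tardiness 15
Sum = 0+0+3+15 = 18.
SPT (increasing processing time): T3 T4 T2 T1.
T3: 0→7, due 26, tardiness 0
T4: 7→15, due 22, tardiness 0
T2: 15→25, due 24, tardiness 1
T1: 25→37, due 12, tardiness 25
Sum = 0+0+1+25 = 26.
Difference = 18 − 26 = -8.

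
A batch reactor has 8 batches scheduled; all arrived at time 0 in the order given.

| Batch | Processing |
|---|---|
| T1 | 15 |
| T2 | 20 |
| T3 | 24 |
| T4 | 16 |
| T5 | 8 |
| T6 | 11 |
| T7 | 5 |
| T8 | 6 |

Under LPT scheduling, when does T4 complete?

LPT (decreasing processing time): T3 T2 T4 T1 T6 T5 T8 T7.
T3: 0→24
T2: 24→44
T4: 44→60

60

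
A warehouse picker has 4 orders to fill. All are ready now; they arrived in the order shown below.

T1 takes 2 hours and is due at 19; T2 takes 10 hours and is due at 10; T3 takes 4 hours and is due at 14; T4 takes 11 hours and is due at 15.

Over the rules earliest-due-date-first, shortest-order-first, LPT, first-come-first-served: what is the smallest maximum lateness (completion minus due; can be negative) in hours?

EDD (increasing due date): T2 T3 T4 T1.
T2: 0→10, due 10, lateness 0
T3: 10→14, due 14, lateness 0
T4: 14→25, due 15, lateness 10
T1: 25→27, due 19, lateness 8
Maximum = 10.
SPT (increasing processing time): T1 T3 T2 T4.
T1: 0→2, due 19, lateness -17
T3: 2→6, due 14, lateness -8
T2: 6→16, due 10, lateness 6
T4: 16→27, due 15, lateness 12
Maximum = 12.
LPT (decreasing processing time): T4 T2 T3 T1.
T4: 0→11, due 15, lateness -4
T2: 11→21, due 10, lateness 11
T3: 21→25, due 14, lateness 11
T1: 25→27, due 19, lateness 8
Maximum = 11.
FIFO (arrival order): T1 T2 T3 T4.
T1: 0→2, due 19, lateness -17
T2: 2→12, due 10, lateness 2
T3: 12→16, due 14, lateness 2
T4: 16→27, due 15, lateness 12
Maximum = 12.
EDD 10, SPT 12, LPT 11, FIFO 12 → minimum 10.

10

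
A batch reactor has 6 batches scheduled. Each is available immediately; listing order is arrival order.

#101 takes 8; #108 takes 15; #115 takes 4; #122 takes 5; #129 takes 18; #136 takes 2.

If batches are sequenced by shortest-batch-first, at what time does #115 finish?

6

SPT (increasing processing time): #136 #115 #122 #101 #108 #129.
#136: 0→2
#115: 2→6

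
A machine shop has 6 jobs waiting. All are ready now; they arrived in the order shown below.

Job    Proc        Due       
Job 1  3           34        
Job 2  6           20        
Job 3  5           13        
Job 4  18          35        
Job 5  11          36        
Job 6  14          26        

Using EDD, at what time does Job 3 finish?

5

EDD (increasing due date): Job 3 Job 2 Job 6 Job 1 Job 4 Job 5.
Job 3: 0→5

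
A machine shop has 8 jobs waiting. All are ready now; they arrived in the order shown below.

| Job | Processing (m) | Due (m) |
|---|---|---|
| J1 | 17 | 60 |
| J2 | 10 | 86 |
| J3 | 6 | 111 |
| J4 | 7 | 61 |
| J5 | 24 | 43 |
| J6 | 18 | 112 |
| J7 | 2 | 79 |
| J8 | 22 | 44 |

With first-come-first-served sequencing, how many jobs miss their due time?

FIFO (arrival order): J1 J2 J3 J4 J5 J6 J7 J8.
J1: 0→17, due 60, tardiness 0
J2: 17→27, due 86, tardiness 0
J3: 27→33, due 111, tardiness 0
J4: 33→40, due 61, tardiness 0
J5: 40→64, due 43, tardiness 21
J6: 64→82, due 112, tardiness 0
J7: 82→84, due 79, tardiness 5
J8: 84→106, due 44, tardiness 62
Late jobs: 3.

3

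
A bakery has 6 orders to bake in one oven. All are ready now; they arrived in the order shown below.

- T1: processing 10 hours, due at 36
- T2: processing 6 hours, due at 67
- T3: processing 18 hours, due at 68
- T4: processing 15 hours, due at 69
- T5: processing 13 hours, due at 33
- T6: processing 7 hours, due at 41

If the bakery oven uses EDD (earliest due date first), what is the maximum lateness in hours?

EDD (increasing due date): T5 T1 T6 T2 T3 T4.
T5: 0→13, due 33, lateness -20
T1: 13→23, due 36, lateness -13
T6: 23→30, due 41, lateness -11
T2: 30→36, due 67, lateness -31
T3: 36→54, due 68, lateness -14
T4: 54→69, due 69, lateness 0
Maximum = 0.

0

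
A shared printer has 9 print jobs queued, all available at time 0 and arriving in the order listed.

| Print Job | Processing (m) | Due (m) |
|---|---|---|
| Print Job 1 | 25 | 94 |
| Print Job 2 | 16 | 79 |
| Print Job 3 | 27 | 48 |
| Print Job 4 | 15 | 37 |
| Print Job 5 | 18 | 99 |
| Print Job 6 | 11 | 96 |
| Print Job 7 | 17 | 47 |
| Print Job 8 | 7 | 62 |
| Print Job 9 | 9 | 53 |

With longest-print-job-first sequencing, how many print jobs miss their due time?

LPT (decreasing processing time): Print Job 3 Print Job 1 Print Job 5 Print Job 7 Print Job 2 Print Job 4 Print Job 6 Print Job 9 Print Job 8.
Print Job 3: 0→27, due 48, tardiness 0
Print Job 1: 27→52, due 94, tardiness 0
Print Job 5: 52→70, due 99, tardiness 0
Print Job 7: 70→87, due 47, tardiness 40
Print Job 2: 87→103, due 79, tardiness 24
Print Job 4: 103→118, due 37, tardiness 81
Print Job 6: 118→129, due 96, tardiness 33
Print Job 9: 129→138, due 53, tardiness 85
Print Job 8: 138→145, due 62, tardiness 83
Late print jobs: 6.

6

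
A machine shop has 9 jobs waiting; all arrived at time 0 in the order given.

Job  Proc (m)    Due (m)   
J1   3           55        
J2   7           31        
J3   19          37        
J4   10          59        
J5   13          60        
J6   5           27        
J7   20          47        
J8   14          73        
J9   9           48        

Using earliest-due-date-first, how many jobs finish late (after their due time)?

EDD (increasing due date): J6 J2 J3 J7 J9 J1 J4 J5 J8.
J6: 0→5, due 27, tardiness 0
J2: 5→12, due 31, tardiness 0
J3: 12→31, due 37, tardiness 0
J7: 31→51, due 47, tardiness 4
J9: 51→60, due 48, tardiness 12
J1: 60→63, due 55, tardiness 8
J4: 63→73, due 59, tardiness 14
J5: 73→86, due 60, tardiness 26
J8: 86→100, due 73, tardiness 27
Late jobs: 6.

6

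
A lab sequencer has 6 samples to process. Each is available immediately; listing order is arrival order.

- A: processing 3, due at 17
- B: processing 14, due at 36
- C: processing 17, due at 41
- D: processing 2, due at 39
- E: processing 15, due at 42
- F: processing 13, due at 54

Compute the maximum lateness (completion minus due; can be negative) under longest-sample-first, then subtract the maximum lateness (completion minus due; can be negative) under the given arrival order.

35

LPT (decreasing processing time): C E B F A D.
C: 0→17, due 41, lateness -24
E: 17→32, due 42, lateness -10
B: 32→46, due 36, lateness 10
F: 46→59, due 54, lateness 5
A: 59→62, due 17, lateness 45
D: 62→64, due 39, lateness 25
Maximum = 45.
FIFO (arrival order): A B C D E F.
A: 0→3, due 17, lateness -14
B: 3→17, due 36, lateness -19
C: 17→34, due 41, lateness -7
D: 34→36, due 39, lateness -3
E: 36→51, due 42, lateness 9
F: 51→64, due 54, lateness 10
Maximum = 10.
Difference = 45 − 10 = 35.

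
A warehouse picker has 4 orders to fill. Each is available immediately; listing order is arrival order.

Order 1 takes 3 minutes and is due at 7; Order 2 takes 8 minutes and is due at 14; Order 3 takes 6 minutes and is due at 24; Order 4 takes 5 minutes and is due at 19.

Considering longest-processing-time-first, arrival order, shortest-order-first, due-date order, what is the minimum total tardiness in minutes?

0

LPT (decreasing processing time): Order 2 Order 3 Order 4 Order 1.
Order 2: 0→8, due 14, tardiness 0
Order 3: 8→14, due 24, tardiness 0
Order 4: 14→19, due 19, tardiness 0
Order 1: 19→22, due 7, tardiness 15
Sum = 0+0+0+15 = 15.
FIFO (arrival order): Order 1 Order 2 Order 3 Order 4.
Order 1: 0→3, due 7, tardiness 0
Order 2: 3→11, due 14, tardiness 0
Order 3: 11→17, due 24, tardiness 0
Order 4: 17→22, due 19, tardiness 3
Sum = 0+0+0+3 = 3.
SPT (increasing processing time): Order 1 Order 4 Order 3 Order 2.
Order 1: 0→3, due 7, tardiness 0
Order 4: 3→8, due 19, tardiness 0
Order 3: 8→14, due 24, tardiness 0
Order 2: 14→22, due 14, tardiness 8
Sum = 0+0+0+8 = 8.
EDD (increasing due date): Order 1 Order 2 Order 4 Order 3.
Order 1: 0→3, due 7, tardiness 0
Order 2: 3→11, due 14, tardiness 0
Order 4: 11→16, due 19, tardiness 0
Order 3: 16→22, due 24, tardiness 0
Sum = 0+0+0+0 = 0.
LPT 15, FIFO 3, SPT 8, EDD 0 → minimum 0.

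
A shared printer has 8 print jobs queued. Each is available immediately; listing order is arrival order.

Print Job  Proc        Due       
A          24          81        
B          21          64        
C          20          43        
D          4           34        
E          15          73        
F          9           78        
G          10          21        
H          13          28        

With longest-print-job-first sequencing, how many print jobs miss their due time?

LPT (decreasing processing time): A B C E H G F D.
A: 0→24, due 81, tardiness 0
B: 24→45, due 64, tardiness 0
C: 45→65, due 43, tardiness 22
E: 65→80, due 73, tardiness 7
H: 80→93, due 28, tardiness 65
G: 93→103, due 21, tardiness 82
F: 103→112, due 78, tardiness 34
D: 112→116, due 34, tardiness 82
Late print jobs: 6.

6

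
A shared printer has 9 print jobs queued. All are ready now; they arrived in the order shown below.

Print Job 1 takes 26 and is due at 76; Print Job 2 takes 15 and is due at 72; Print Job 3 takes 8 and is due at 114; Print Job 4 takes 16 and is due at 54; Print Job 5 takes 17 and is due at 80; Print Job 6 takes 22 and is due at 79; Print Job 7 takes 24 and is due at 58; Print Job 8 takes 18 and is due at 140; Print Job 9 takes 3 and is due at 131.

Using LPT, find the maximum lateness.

LPT (decreasing processing time): Print Job 1 Print Job 7 Print Job 6 Print Job 8 Print Job 5 Print Job 4 Print Job 2 Print Job 3 Print Job 9.
Print Job 1: 0→26, due 76, lateness -50
Print Job 7: 26→50, due 58, lateness -8
Print Job 6: 50→72, due 79, lateness -7
Print Job 8: 72→90, due 140, lateness -50
Print Job 5: 90→107, due 80, lateness 27
Print Job 4: 107→123, due 54, lateness 69
Print Job 2: 123→138, due 72, lateness 66
Print Job 3: 138→146, due 114, lateness 32
Print Job 9: 146→149, due 131, lateness 18
Maximum = 69.

69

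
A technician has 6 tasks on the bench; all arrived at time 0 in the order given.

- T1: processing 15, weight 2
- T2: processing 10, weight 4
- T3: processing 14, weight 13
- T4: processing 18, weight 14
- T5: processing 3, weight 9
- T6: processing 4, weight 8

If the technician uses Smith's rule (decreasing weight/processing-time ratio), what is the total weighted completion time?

WSPT (decreasing weight/processing-time ratio): T5 T6 T3 T4 T2 T1.
T5: finishes 3, weight 9, w·C = 27
T6: finishes 7, weight 8, w·C = 56
T3: finishes 21, weight 13, w·C = 273
T4: finishes 39, weight 14, w·C = 546
T2: finishes 49, weight 4, w·C = 196
T1: finishes 64, weight 2, w·C = 128
Sum = 27+56+273+546+196+128 = 1226.

1226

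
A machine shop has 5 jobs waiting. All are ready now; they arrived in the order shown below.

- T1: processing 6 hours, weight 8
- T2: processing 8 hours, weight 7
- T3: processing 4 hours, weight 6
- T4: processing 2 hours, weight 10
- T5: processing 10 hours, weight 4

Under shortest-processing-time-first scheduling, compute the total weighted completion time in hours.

SPT (increasing processing time): T4 T3 T1 T2 T5.
T4: finishes 2, weight 10, w·C = 20
T3: finishes 6, weight 6, w·C = 36
T1: finishes 12, weight 8, w·C = 96
T2: finishes 20, weight 7, w·C = 140
T5: finishes 30, weight 4, w·C = 120
Sum = 20+36+96+140+120 = 412.

412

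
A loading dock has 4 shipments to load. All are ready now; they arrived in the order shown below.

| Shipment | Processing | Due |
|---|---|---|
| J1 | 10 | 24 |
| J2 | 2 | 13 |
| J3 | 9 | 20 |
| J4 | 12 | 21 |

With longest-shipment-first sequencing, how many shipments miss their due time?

2

LPT (decreasing processing time): J4 J1 J3 J2.
J4: 0→12, due 21, tardiness 0
J1: 12→22, due 24, tardiness 0
J3: 22→31, due 20, tardiness 11
J2: 31→33, due 13, tardiness 20
Late shipments: 2.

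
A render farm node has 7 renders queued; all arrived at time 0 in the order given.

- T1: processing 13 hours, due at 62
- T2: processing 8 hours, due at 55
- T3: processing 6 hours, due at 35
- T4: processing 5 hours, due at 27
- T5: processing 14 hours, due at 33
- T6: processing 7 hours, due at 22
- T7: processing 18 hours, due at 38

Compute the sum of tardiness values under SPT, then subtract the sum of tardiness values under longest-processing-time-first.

SPT (increasing processing time): T4 T3 T6 T2 T1 T5 T7.
T4: 0→5, due 27, tardiness 0
T3: 5→11, due 35, tardiness 0
T6: 11→18, due 22, tardiness 0
T2: 18→26, due 55, tardiness 0
T1: 26→39, due 62, tardiness 0
T5: 39→53, due 33, tardiness 20
T7: 53→71, due 38, tardiness 33
Sum = 0+0+0+0+0+20+33 = 53.
LPT (decreasing processing time): T7 T5 T1 T2 T6 T3 T4.
T7: 0→18, due 38, tardiness 0
T5: 18→32, due 33, tardiness 0
T1: 32→45, due 62, tardiness 0
T2: 45→53, due 55, tardiness 0
T6: 53→60, due 22, tardiness 38
T3: 60→66, due 35, tardiness 31
T4: 66→71, due 27, tardiness 44
Sum = 0+0+0+0+38+31+44 = 113.
Difference = 53 − 113 = -60.

-60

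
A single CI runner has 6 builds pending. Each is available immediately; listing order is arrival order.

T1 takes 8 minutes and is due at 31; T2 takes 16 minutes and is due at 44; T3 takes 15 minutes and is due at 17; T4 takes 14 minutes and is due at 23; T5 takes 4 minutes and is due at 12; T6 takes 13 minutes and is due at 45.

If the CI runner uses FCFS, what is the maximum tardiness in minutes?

45

FIFO (arrival order): T1 T2 T3 T4 T5 T6.
T1: 0→8, due 31, tardiness 0
T2: 8→24, due 44, tardiness 0
T3: 24→39, due 17, tardiness 22
T4: 39→53, due 23, tardiness 30
T5: 53→57, due 12, tardiness 45
T6: 57→70, due 45, tardiness 25
Maximum = 45.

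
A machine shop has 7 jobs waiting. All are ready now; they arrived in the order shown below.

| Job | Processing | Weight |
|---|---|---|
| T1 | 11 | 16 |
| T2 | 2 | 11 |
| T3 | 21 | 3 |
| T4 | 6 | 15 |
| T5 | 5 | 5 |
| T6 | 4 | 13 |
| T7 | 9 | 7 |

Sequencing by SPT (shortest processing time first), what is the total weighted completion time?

1358

SPT (increasing processing time): T2 T6 T5 T4 T7 T1 T3.
T2: finishes 2, weight 11, w·C = 22
T6: finishes 6, weight 13, w·C = 78
T5: finishes 11, weight 5, w·C = 55
T4: finishes 17, weight 15, w·C = 255
T7: finishes 26, weight 7, w·C = 182
T1: finishes 37, weight 16, w·C = 592
T3: finishes 58, weight 3, w·C = 174
Sum = 22+78+55+255+182+592+174 = 1358.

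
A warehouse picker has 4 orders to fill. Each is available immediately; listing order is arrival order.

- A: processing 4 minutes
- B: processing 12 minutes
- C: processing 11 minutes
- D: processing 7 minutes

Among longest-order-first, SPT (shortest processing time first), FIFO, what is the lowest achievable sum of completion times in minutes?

LPT (decreasing processing time): B C D A.
B: 0→12
C: 12→23
D: 23→30
A: 30→34
Sum = 12+23+30+34 = 99.
SPT (increasing processing time): A D C B.
A: 0→4
D: 4→11
C: 11→22
B: 22→34
Sum = 4+11+22+34 = 71.
FIFO (arrival order): A B C D.
A: 0→4
B: 4→16
C: 16→27
D: 27→34
Sum = 4+16+27+34 = 81.
LPT 99, SPT 71, FIFO 81 → minimum 71.

71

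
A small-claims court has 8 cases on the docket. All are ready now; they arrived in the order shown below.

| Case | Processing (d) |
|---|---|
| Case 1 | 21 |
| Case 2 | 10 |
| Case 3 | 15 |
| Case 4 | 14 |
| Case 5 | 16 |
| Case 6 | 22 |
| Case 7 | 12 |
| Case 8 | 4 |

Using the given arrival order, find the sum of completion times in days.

FIFO (arrival order): Case 1 Case 2 Case 3 Case 4 Case 5 Case 6 Case 7 Case 8.
Case 1: 0→21
Case 2: 21→31
Case 3: 31→46
Case 4: 46→60
Case 5: 60→76
Case 6: 76→98
Case 7: 98→110
Case 8: 110→114
Sum = 21+31+46+60+76+98+110+114 = 556.

556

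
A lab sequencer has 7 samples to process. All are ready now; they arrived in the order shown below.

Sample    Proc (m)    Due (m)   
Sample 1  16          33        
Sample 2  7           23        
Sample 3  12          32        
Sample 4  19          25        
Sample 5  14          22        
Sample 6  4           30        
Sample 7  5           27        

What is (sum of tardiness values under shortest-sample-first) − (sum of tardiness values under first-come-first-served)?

SPT (increasing processing time): Sample 6 Sample 7 Sample 2 Sample 3 Sample 5 Sample 1 Sample 4.
Sample 6: 0→4, due 30, tardiness 0
Sample 7: 4→9, due 27, tardiness 0
Sample 2: 9→16, due 23, tardiness 0
Sample 3: 16→28, due 32, tardiness 0
Sample 5: 28→42, due 22, tardiness 20
Sample 1: 42→58, due 33, tardiness 25
Sample 4: 58→77, due 25, tardiness 52
Sum = 0+0+0+0+20+25+52 = 97.
FIFO (arrival order): Sample 1 Sample 2 Sample 3 Sample 4 Sample 5 Sample 6 Sample 7.
Sample 1: 0→16, due 33, tardiness 0
Sample 2: 16→23, due 23, tardiness 0
Sample 3: 23→35, due 32, tardiness 3
Sample 4: 35→54, due 25, tardiness 29
Sample 5: 54→68, due 22, tardiness 46
Sample 6: 68→72, due 30, tardiness 42
Sample 7: 72→77, due 27, tardiness 50
Sum = 0+0+3+29+46+42+50 = 170.
Difference = 97 − 170 = -73.

-73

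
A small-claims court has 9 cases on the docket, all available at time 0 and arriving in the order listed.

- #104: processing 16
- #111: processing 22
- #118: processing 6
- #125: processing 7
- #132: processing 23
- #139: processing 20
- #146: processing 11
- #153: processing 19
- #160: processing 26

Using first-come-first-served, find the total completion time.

FIFO (arrival order): #104 #111 #118 #125 #132 #139 #146 #153 #160.
#104: 0→16
#111: 16→38
#118: 38→44
#125: 44→51
#132: 51→74
#139: 74→94
#146: 94→105
#153: 105→124
#160: 124→150
Sum = 16+38+44+51+74+94+105+124+150 = 696.

696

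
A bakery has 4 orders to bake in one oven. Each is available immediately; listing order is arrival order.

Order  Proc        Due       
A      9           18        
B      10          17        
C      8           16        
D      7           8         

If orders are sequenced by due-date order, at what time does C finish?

15

EDD (increasing due date): D C B A.
D: 0→7
C: 7→15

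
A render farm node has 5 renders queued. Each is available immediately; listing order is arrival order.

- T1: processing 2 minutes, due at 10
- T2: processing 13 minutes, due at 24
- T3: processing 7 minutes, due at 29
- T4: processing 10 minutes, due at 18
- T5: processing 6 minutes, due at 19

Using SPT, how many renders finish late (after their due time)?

SPT (increasing processing time): T1 T5 T3 T4 T2.
T1: 0→2, due 10, tardiness 0
T5: 2→8, due 19, tardiness 0
T3: 8→15, due 29, tardiness 0
T4: 15→25, due 18, tardiness 7
T2: 25→38, due 24, tardiness 14
Late renders: 2.

2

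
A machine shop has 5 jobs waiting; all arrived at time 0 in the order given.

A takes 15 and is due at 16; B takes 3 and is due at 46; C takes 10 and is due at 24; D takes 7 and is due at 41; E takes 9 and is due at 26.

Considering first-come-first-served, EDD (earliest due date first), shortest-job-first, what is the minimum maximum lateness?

FIFO (arrival order): A B C D E.
A: 0→15, due 16, lateness -1
B: 15→18, due 46, lateness -28
C: 18→28, due 24, lateness 4
D: 28→35, due 41, lateness -6
E: 35→44, due 26, lateness 18
Maximum = 18.
EDD (increasing due date): A C E D B.
A: 0→15, due 16, lateness -1
C: 15→25, due 24, lateness 1
E: 25→34, due 26, lateness 8
D: 34→41, due 41, lateness 0
B: 41→44, due 46, lateness -2
Maximum = 8.
SPT (increasing processing time): B D E C A.
B: 0→3, due 46, lateness -43
D: 3→10, due 41, lateness -31
E: 10→19, due 26, lateness -7
C: 19→29, due 24, lateness 5
A: 29→44, due 16, lateness 28
Maximum = 28.
FIFO 18, EDD 8, SPT 28 → minimum 8.

8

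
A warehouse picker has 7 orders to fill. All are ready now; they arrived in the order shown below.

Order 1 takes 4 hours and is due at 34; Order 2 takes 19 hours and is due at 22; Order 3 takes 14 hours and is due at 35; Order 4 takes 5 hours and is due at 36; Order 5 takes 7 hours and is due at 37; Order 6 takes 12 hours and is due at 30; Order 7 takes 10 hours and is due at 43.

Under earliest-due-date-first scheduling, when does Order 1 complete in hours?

EDD (increasing due date): Order 2 Order 6 Order 1 Order 3 Order 4 Order 5 Order 7.
Order 2: 0→19
Order 6: 19→31
Order 1: 31→35

35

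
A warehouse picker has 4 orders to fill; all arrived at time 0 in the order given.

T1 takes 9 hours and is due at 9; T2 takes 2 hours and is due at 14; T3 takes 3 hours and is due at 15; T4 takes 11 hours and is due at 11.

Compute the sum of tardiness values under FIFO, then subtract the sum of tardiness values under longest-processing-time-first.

FIFO (arrival order): T1 T2 T3 T4.
T1: 0→9, due 9, tardiness 0
T2: 9→11, due 14, tardiness 0
T3: 11→14, due 15, tardiness 0
T4: 14→25, due 11, tardiness 14
Sum = 0+0+0+14 = 14.
LPT (decreasing processing time): T4 T1 T3 T2.
T4: 0→11, due 11, tardiness 0
T1: 11→20, due 9, tardiness 11
T3: 20→23, due 15, tardiness 8
T2: 23→25, due 14, tardiness 11
Sum = 0+11+8+11 = 30.
Difference = 14 − 30 = -16.

-16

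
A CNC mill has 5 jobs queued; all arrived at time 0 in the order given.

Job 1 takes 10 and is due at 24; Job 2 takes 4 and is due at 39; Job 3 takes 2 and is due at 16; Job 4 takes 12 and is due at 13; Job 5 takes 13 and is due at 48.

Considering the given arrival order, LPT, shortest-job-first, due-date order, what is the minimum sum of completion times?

FIFO (arrival order): Job 1 Job 2 Job 3 Job 4 Job 5.
Job 1: 0→10
Job 2: 10→14
Job 3: 14→16
Job 4: 16→28
Job 5: 28→41
Sum = 10+14+16+28+41 = 109.
LPT (decreasing processing time): Job 5 Job 4 Job 1 Job 2 Job 3.
Job 5: 0→13
Job 4: 13→25
Job 1: 25→35
Job 2: 35→39
Job 3: 39→41
Sum = 13+25+35+39+41 = 153.
SPT (increasing processing time): Job 3 Job 2 Job 1 Job 4 Job 5.
Job 3: 0→2
Job 2: 2→6
Job 1: 6→16
Job 4: 16→28
Job 5: 28→41
Sum = 2+6+16+28+41 = 93.
EDD (increasing due date): Job 4 Job 3 Job 1 Job 2 Job 5.
Job 4: 0→12
Job 3: 12→14
Job 1: 14→24
Job 2: 24→28
Job 5: 28→41
Sum = 12+14+24+28+41 = 119.
FIFO 109, LPT 153, SPT 93, EDD 119 → minimum 93.

93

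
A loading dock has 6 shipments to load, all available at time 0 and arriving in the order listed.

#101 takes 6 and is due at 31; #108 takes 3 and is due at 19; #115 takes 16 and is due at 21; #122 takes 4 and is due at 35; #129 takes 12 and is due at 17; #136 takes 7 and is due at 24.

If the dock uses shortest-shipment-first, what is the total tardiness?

42

SPT (increasing processing time): #108 #122 #101 #136 #129 #115.
#108: 0→3, due 19, tardiness 0
#122: 3→7, due 35, tardiness 0
#101: 7→13, due 31, tardiness 0
#136: 13→20, due 24, tardiness 0
#129: 20→32, due 17, tardiness 15
#115: 32→48, due 21, tardiness 27
Sum = 0+0+0+0+15+27 = 42.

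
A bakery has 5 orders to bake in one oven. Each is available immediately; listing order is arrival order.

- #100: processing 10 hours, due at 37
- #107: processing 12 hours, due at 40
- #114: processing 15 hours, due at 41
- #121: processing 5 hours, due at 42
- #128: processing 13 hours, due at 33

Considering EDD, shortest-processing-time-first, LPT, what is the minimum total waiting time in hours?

87

EDD (increasing due date): #128 #100 #107 #114 #121.
#128: waits 0, runs 0→13
#100: waits 13, runs 13→23
#107: waits 23, runs 23→35
#114: waits 35, runs 35→50
#121: waits 50, runs 50→55
Sum = 0+13+23+35+50 = 121.
SPT (increasing processing time): #121 #100 #107 #128 #114.
#121: waits 0, runs 0→5
#100: waits 5, runs 5→15
#107: waits 15, runs 15→27
#128: waits 27, runs 27→40
#114: waits 40, runs 40→55
Sum = 0+5+15+27+40 = 87.
LPT (decreasing processing time): #114 #128 #107 #100 #121.
#114: waits 0, runs 0→15
#128: waits 15, runs 15→28
#107: waits 28, runs 28→40
#100: waits 40, runs 40→50
#121: waits 50, runs 50→55
Sum = 0+15+28+40+50 = 133.
EDD 121, SPT 87, LPT 133 → minimum 87.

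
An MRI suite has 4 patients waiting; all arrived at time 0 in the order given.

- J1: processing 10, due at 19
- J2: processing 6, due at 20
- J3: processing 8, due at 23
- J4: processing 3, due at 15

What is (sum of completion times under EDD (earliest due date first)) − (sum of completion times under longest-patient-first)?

-17

EDD (increasing due date): J4 J1 J2 J3.
J4: 0→3
J1: 3→13
J2: 13→19
J3: 19→27
Sum = 3+13+19+27 = 62.
LPT (decreasing processing time): J1 J3 J2 J4.
J1: 0→10
J3: 10→18
J2: 18→24
J4: 24→27
Sum = 10+18+24+27 = 79.
Difference = 62 − 79 = -17.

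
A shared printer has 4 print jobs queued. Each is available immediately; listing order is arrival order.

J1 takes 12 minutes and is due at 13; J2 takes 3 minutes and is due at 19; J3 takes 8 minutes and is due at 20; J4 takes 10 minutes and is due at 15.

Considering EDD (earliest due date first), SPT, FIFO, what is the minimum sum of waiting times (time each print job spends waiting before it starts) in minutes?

EDD (increasing due date): J1 J4 J2 J3.
J1: waits 0, runs 0→12
J4: waits 12, runs 12→22
J2: waits 22, runs 22→25
J3: waits 25, runs 25→33
Sum = 0+12+22+25 = 59.
SPT (increasing processing time): J2 J3 J4 J1.
J2: waits 0, runs 0→3
J3: waits 3, runs 3→11
J4: waits 11, runs 11→21
J1: waits 21, runs 21→33
Sum = 0+3+11+21 = 35.
FIFO (arrival order): J1 J2 J3 J4.
J1: waits 0, runs 0→12
J2: waits 12, runs 12→15
J3: waits 15, runs 15→23
J4: waits 23, runs 23→33
Sum = 0+12+15+23 = 50.
EDD 59, SPT 35, FIFO 50 → minimum 35.

35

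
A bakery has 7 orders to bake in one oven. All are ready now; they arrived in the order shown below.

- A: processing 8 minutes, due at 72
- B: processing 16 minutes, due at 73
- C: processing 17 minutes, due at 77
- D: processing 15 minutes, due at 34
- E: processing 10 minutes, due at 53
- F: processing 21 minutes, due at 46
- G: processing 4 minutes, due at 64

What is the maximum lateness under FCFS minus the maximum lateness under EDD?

27

FIFO (arrival order): A B C D E F G.
A: 0→8, due 72, lateness -64
B: 8→24, due 73, lateness -49
C: 24→41, due 77, lateness -36
D: 41→56, due 34, lateness 22
E: 56→66, due 53, lateness 13
F: 66→87, due 46, lateness 41
G: 87→91, due 64, lateness 27
Maximum = 41.
EDD (increasing due date): D F E G A B C.
D: 0→15, due 34, lateness -19
F: 15→36, due 46, lateness -10
E: 36→46, due 53, lateness -7
G: 46→50, due 64, lateness -14
A: 50→58, due 72, lateness -14
B: 58→74, due 73, lateness 1
C: 74→91, due 77, lateness 14
Maximum = 14.
Difference = 41 − 14 = 27.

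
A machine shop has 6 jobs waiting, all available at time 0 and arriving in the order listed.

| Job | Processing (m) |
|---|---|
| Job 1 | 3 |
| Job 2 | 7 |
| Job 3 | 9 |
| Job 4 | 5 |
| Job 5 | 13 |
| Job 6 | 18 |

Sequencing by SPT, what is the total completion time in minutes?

SPT (increasing processing time): Job 1 Job 4 Job 2 Job 3 Job 5 Job 6.
Job 1: 0→3
Job 4: 3→8
Job 2: 8→15
Job 3: 15→24
Job 5: 24→37
Job 6: 37→55
Sum = 3+8+15+24+37+55 = 142.

142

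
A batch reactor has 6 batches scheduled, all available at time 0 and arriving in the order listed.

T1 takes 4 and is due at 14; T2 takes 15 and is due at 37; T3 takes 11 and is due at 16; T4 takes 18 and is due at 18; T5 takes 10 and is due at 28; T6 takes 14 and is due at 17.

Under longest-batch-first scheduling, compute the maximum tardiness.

58

LPT (decreasing processing time): T4 T2 T6 T3 T5 T1.
T4: 0→18, due 18, tardiness 0
T2: 18→33, due 37, tardiness 0
T6: 33→47, due 17, tardiness 30
T3: 47→58, due 16, tardiness 42
T5: 58→68, due 28, tardiness 40
T1: 68→72, due 14, tardiness 58
Maximum = 58.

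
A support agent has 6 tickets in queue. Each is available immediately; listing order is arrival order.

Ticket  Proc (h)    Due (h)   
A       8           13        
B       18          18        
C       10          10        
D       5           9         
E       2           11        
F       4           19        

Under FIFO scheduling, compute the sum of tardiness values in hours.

126

FIFO (arrival order): A B C D E F.
A: 0→8, due 13, tardiness 0
B: 8→26, due 18, tardiness 8
C: 26→36, due 10, tardiness 26
D: 36→41, due 9, tardiness 32
E: 41→43, due 11, tardiness 32
F: 43→47, due 19, tardiness 28
Sum = 0+8+26+32+32+28 = 126.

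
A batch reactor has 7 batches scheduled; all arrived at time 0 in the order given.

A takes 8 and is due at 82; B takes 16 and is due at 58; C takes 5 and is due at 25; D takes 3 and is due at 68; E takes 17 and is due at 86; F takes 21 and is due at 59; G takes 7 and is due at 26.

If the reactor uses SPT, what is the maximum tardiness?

SPT (increasing processing time): D C G A B E F.
D: 0→3, due 68, tardiness 0
C: 3→8, due 25, tardiness 0
G: 8→15, due 26, tardiness 0
A: 15→23, due 82, tardiness 0
B: 23→39, due 58, tardiness 0
E: 39→56, due 86, tardiness 0
F: 56→77, due 59, tardiness 18
Maximum = 18.

18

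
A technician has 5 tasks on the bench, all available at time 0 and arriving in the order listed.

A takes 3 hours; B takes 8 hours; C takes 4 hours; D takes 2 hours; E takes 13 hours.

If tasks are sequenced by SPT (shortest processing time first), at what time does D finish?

2

SPT (increasing processing time): D A C B E.
D: 0→2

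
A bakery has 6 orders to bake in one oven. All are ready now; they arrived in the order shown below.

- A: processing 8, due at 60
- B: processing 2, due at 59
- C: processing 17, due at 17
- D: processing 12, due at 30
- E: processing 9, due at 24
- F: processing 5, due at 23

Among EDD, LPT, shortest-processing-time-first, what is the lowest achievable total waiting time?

EDD (increasing due date): C F E D B A.
C: waits 0, runs 0→17
F: waits 17, runs 17→22
E: waits 22, runs 22→31
D: waits 31, runs 31→43
B: waits 43, runs 43→45
A: waits 45, runs 45→53
Sum = 0+17+22+31+43+45 = 158.
LPT (decreasing processing time): C D E A F B.
C: waits 0, runs 0→17
D: waits 17, runs 17→29
E: waits 29, runs 29→38
A: waits 38, runs 38→46
F: waits 46, runs 46→51
B: waits 51, runs 51→53
Sum = 0+17+29+38+46+51 = 181.
SPT (increasing processing time): B F A E D C.
B: waits 0, runs 0→2
F: waits 2, runs 2→7
A: waits 7, runs 7→15
E: waits 15, runs 15→24
D: waits 24, runs 24→36
C: waits 36, runs 36→53
Sum = 0+2+7+15+24+36 = 84.
EDD 158, LPT 181, SPT 84 → minimum 84.

84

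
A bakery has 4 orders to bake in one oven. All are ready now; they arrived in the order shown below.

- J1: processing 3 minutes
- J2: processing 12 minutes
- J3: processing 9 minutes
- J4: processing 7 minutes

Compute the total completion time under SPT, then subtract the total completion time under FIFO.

-10

SPT (increasing processing time): J1 J4 J3 J2.
J1: 0→3
J4: 3→10
J3: 10→19
J2: 19→31
Sum = 3+10+19+31 = 63.
FIFO (arrival order): J1 J2 J3 J4.
J1: 0→3
J2: 3→15
J3: 15→24
J4: 24→31
Sum = 3+15+24+31 = 73.
Difference = 63 − 73 = -10.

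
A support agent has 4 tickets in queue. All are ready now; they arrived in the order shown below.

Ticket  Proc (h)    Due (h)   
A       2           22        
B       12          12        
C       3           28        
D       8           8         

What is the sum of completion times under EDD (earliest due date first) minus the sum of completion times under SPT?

EDD (increasing due date): D B A C.
D: 0→8
B: 8→20
A: 20→22
C: 22→25
Sum = 8+20+22+25 = 75.
SPT (increasing processing time): A C D B.
A: 0→2
C: 2→5
D: 5→13
B: 13→25
Sum = 2+5+13+25 = 45.
Difference = 75 − 45 = 30.

30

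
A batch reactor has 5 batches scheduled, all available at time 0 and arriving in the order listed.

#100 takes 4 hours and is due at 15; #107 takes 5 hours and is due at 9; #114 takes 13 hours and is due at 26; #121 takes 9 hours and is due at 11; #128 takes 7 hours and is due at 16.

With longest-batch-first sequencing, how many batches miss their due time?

LPT (decreasing processing time): #114 #121 #128 #107 #100.
#114: 0→13, due 26, tardiness 0
#121: 13→22, due 11, tardiness 11
#128: 22→29, due 16, tardiness 13
#107: 29→34, due 9, tardiness 25
#100: 34→38, due 15, tardiness 23
Late batches: 4.

4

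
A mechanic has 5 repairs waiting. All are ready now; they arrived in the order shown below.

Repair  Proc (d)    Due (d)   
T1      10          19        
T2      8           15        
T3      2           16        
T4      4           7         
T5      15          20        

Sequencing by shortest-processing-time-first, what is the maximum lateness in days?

19

SPT (increasing processing time): T3 T4 T2 T1 T5.
T3: 0→2, due 16, lateness -14
T4: 2→6, due 7, lateness -1
T2: 6→14, due 15, lateness -1
T1: 14→24, due 19, lateness 5
T5: 24→39, due 20, lateness 19
Maximum = 19.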